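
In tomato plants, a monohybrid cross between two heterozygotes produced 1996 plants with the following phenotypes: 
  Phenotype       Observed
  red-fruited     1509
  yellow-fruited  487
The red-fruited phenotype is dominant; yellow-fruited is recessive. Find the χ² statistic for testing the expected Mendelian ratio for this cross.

0.385

For a monohybrid cross between heterozygotes with complete dominance, the expected phenotypic ratio is 3:1.
Under the 3:1 hypothesis (Σ ratio = 4, N = 1996):
  red-fruited: 1996 × 3/4 = 1497
  yellow-fruited: 1996 × 1/4 = 499
χ² = Σ (O − E)² / E
  red-fruited: (1509 − 1497)² / 1497 = 0.0962
  yellow-fruited: (487 − 499)² / 499 = 0.2886
χ² = 0.0962 + 0.2886 = 0.3848 ≈ 0.385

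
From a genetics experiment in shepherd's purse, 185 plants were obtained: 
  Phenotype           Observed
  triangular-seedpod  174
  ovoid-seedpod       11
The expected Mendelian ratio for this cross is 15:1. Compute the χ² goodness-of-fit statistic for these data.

0.029

Total ratio parts = 16. Expected numbers out of 185:
  triangular-seedpod: 185 × 15/16 = 173.4375
  ovoid-seedpod: 185 × 1/16 = 11.5625
χ² = Σ (O − E)² / E
  triangular-seedpod: (174 − 173.4375)² / 173.4375 = 0.0018
  ovoid-seedpod: (11 − 11.5625)² / 11.5625 = 0.0274
χ² = 0.0018 + 0.0274 = 0.0292 ≈ 0.029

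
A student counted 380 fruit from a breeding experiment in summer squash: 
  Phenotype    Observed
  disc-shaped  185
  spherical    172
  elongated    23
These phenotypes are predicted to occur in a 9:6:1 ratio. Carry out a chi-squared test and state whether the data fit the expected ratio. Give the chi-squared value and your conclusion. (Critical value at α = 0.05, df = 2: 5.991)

Under the 9:6:1 hypothesis (Σ ratio = 16, N = 380):
  disc-shaped: 380 × 9/16 = 213.75
  spherical: 380 × 6/16 = 142.5
  elongated: 380 × 1/16 = 23.75
χ² = Σ (O − E)² / E
  disc-shaped: (185 − 213.75)² / 213.75 = 3.8670
  spherical: (172 − 142.5)² / 142.5 = 6.1070
  elongated: (23 − 23.75)² / 23.75 = 0.0237
χ² = 3.8670 + 6.1070 + 0.0237 = 9.9977 ≈ 9.998
Degrees of freedom = 3 − 1 = 2; critical value at α = 0.05 is 5.991.
Since 9.998 > 5.991, we reject the null hypothesis — the data do not fit the 9:6:1 ratio.

9.998; not consistent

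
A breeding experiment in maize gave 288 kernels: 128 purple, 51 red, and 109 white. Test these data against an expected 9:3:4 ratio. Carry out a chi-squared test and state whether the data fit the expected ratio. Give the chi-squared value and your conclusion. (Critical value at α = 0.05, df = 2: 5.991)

26.316; not consistent

Expected counts for N = 288 under a 9:3:4 ratio (total parts = 16):
  purple: 288 × 9/16 = 162
  red: 288 × 3/16 = 54
  white: 288 × 4/16 = 72
χ² = Σ (O − E)² / E
  purple: (128 − 162)² / 162 = 7.1358
  red: (51 − 54)² / 54 = 0.1667
  white: (109 − 72)² / 72 = 19.0139
χ² = 7.1358 + 0.1667 + 19.0139 = 26.3164 ≈ 26.316
Degrees of freedom = 3 − 1 = 2; critical value at α = 0.05 is 5.991.
Since 26.316 > 5.991, we reject the null hypothesis — the data do not fit the 9:3:4 ratio.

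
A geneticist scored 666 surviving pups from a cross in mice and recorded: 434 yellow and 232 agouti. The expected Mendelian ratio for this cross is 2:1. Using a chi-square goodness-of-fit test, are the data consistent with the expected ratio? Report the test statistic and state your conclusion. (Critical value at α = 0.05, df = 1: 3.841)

Total ratio parts = 3. Expected numbers out of 666:
  yellow: 666 × 2/3 = 444
  agouti: 666 × 1/3 = 222
χ² = Σ (O − E)² / E
  yellow: (434 − 444)² / 444 = 0.2252
  agouti: (232 − 222)² / 222 = 0.4505
χ² = 0.2252 + 0.4505 = 0.6757 ≈ 0.676
Degrees of freedom = 2 − 1 = 1; critical value at α = 0.05 is 3.841.
Since 0.676 < 3.841, we fail to reject the null hypothesis — the data are consistent with the 2:1 ratio.

0.676; consistent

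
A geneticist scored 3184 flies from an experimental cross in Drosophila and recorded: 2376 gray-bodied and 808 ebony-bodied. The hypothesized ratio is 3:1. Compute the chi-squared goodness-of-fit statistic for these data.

Total ratio parts = 4. Expected numbers out of 3184:
  gray-bodied: 3184 × 3/4 = 2388
  ebony-bodied: 3184 × 1/4 = 796
χ² = Σ (O − E)² / E
  gray-bodied: (2376 − 2388)² / 2388 = 0.0603
  ebony-bodied: (808 − 796)² / 796 = 0.1809
χ² = 0.0603 + 0.1809 = 0.2412 ≈ 0.241

0.241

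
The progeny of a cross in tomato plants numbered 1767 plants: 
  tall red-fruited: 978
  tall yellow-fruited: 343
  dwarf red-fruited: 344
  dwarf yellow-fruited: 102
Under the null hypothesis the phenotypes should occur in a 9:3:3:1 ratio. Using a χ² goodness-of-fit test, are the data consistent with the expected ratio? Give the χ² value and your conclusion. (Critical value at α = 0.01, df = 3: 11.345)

Under the 9:3:3:1 hypothesis (Σ ratio = 16, N = 1767):
  tall red-fruited: 1767 × 9/16 = 993.9375
  tall yellow-fruited: 1767 × 3/16 = 331.3125
  dwarf red-fruited: 1767 × 3/16 = 331.3125
  dwarf yellow-fruited: 1767 × 1/16 = 110.4375
χ² = Σ (O − E)² / E
  tall red-fruited: (978 − 993.9375)² / 993.9375 = 0.2556
  tall yellow-fruited: (343 − 331.3125)² / 331.3125 = 0.4123
  dwarf red-fruited: (344 − 331.3125)² / 331.3125 = 0.4859
  dwarf yellow-fruited: (102 − 110.4375)² / 110.4375 = 0.6446
χ² = 0.2556 + 0.4123 + 0.4859 + 0.6446 = 1.7984 ≈ 1.798
Degrees of freedom = 4 − 1 = 3; critical value at α = 0.01 is 11.345.
Since 1.798 < 11.345, we fail to reject the null hypothesis — the data are consistent with the 9:3:3:1 ratio.

1.798; consistent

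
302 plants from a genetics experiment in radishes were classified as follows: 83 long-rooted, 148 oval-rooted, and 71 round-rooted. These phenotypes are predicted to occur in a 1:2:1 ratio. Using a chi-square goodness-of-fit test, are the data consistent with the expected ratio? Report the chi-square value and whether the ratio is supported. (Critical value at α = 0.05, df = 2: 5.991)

1.073; consistent

Total ratio parts = 4. Expected numbers out of 302:
  long-rooted: 302 × 1/4 = 75.5
  oval-rooted: 302 × 2/4 = 151
  round-rooted: 302 × 1/4 = 75.5
χ² = Σ (O − E)² / E
  long-rooted: (83 − 75.5)² / 75.5 = 0.7450
  oval-rooted: (148 − 151)² / 151 = 0.0596
  round-rooted: (71 − 75.5)² / 75.5 = 0.2682
χ² = 0.7450 + 0.0596 + 0.2682 = 1.0728 ≈ 1.073
Degrees of freedom = 3 − 1 = 2; critical value at α = 0.05 is 5.991.
Since 1.073 < 5.991, we fail to reject the null hypothesis — the data are consistent with the 1:2:1 ratio.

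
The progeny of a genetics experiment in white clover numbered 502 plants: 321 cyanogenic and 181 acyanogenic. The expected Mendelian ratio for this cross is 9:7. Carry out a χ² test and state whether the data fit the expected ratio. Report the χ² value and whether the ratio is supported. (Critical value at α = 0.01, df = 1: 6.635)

12.076; not consistent

Total ratio parts = 16. Expected numbers out of 502:
  cyanogenic: 502 × 9/16 = 282.375
  acyanogenic: 502 × 7/16 = 219.625
χ² = Σ (O − E)² / E
  cyanogenic: (321 − 282.375)² / 282.375 = 5.2834
  acyanogenic: (181 − 219.625)² / 219.625 = 6.7929
χ² = 5.2834 + 6.7929 = 12.0763 ≈ 12.076
Degrees of freedom = 2 − 1 = 1; critical value at α = 0.01 is 6.635.
Since 12.076 > 6.635, we reject the null hypothesis — the data do not fit the 9:7 ratio.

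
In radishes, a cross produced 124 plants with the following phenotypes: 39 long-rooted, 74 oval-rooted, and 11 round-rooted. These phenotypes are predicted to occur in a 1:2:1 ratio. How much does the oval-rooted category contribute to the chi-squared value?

2.323

Expected counts for N = 124 under a 1:2:1 ratio (total parts = 4):
  long-rooted: 124 × 1/4 = 31
  oval-rooted: 124 × 2/4 = 62
  round-rooted: 124 × 1/4 = 31
Contribution of oval-rooted: (74 − 62)² / 62 = 2.3226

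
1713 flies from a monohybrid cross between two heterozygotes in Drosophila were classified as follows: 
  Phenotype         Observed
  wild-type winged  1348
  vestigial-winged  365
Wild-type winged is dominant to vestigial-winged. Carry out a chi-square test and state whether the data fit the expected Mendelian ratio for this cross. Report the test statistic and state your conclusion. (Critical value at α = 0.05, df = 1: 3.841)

For a monohybrid cross between heterozygotes with complete dominance, the expected phenotypic ratio is 3:1.
Under the 3:1 hypothesis (Σ ratio = 4, N = 1713):
  wild-type winged: 1713 × 3/4 = 1284.75
  vestigial-winged: 1713 × 1/4 = 428.25
χ² = Σ (O − E)² / E
  wild-type winged: (1348 − 1284.75)² / 1284.75 = 3.1139
  vestigial-winged: (365 − 428.25)² / 428.25 = 9.3417
χ² = 3.1139 + 9.3417 = 12.4556 ≈ 12.456
Degrees of freedom = 2 − 1 = 1; critical value at α = 0.05 is 3.841.
Since 12.456 > 3.841, we reject the null hypothesis — the data do not fit the 3:1 ratio.

12.456; not consistent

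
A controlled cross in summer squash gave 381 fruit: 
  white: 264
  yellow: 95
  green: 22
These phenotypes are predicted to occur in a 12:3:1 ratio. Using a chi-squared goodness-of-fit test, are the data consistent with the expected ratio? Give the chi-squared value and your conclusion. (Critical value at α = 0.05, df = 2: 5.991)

The 12:3:1 ratio has 16 parts, so with N = 381 the expected counts are:
  white: 381 × 12/16 = 285.75
  yellow: 381 × 3/16 = 71.4375
  green: 381 × 1/16 = 23.8125
χ² = Σ (O − E)² / E
  white: (264 − 285.75)² / 285.75 = 1.6555
  yellow: (95 − 71.4375)² / 71.4375 = 7.7717
  green: (22 − 23.8125)² / 23.8125 = 0.1380
χ² = 1.6555 + 7.7717 + 0.1380 = 9.5652 ≈ 9.565
Degrees of freedom = 3 − 1 = 2; critical value at α = 0.05 is 5.991.
Since 9.565 > 5.991, we reject the null hypothesis — the data do not fit the 12:3:1 ratio.

9.565; not consistent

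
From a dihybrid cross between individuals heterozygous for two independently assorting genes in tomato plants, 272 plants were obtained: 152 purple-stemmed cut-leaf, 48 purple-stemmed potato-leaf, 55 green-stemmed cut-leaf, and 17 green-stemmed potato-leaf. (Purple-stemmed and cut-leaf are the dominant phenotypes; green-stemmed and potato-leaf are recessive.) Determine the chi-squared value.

0.497

A dihybrid F₂ with independent assortment and complete dominance at both loci gives a 9:3:3:1 phenotypic ratio.
The 9:3:3:1 ratio has 16 parts, so with N = 272 the expected counts are:
  purple-stemmed cut-leaf: 272 × 9/16 = 153
  purple-stemmed potato-leaf: 272 × 3/16 = 51
  green-stemmed cut-leaf: 272 × 3/16 = 51
  green-stemmed potato-leaf: 272 × 1/16 = 17
χ² = Σ (O − E)² / E
  purple-stemmed cut-leaf: (152 − 153)² / 153 = 0.0065
  purple-stemmed potato-leaf: (48 − 51)² / 51 = 0.1765
  green-stemmed cut-leaf: (55 − 51)² / 51 = 0.3137
  green-stemmed potato-leaf: (17 − 17)² / 17 = 0.0000
χ² = 0.0065 + 0.1765 + 0.3137 + 0.0000 = 0.4967 ≈ 0.497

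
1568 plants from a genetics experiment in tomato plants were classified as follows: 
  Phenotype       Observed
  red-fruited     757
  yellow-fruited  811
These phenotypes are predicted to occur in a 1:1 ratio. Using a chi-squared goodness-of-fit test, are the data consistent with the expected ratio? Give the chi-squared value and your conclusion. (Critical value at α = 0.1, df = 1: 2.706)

Expected counts for N = 1568 under a 1:1 ratio (total parts = 2):
  red-fruited: 1568 × 1/2 = 784
  yellow-fruited: 1568 × 1/2 = 784
χ² = Σ (O − E)² / E
  red-fruited: (757 − 784)² / 784 = 0.9298
  yellow-fruited: (811 − 784)² / 784 = 0.9298
χ² = 0.9298 + 0.9298 = 1.8596 ≈ 1.860
Degrees of freedom = 2 − 1 = 1; critical value at α = 0.1 is 2.706.
Since 1.860 < 2.706, we fail to reject the null hypothesis — the data are consistent with the 1:1 ratio.

1.860; consistent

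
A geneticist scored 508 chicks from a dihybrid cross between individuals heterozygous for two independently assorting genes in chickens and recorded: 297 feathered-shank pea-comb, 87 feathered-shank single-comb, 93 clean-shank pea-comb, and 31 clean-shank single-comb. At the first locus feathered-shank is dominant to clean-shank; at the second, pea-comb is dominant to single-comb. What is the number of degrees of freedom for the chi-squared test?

A dihybrid F₂ with independent assortment and complete dominance at both loci gives a 9:3:3:1 phenotypic ratio.
A goodness-of-fit test with 4 phenotype classes has df = 4 − 1 = 3.

3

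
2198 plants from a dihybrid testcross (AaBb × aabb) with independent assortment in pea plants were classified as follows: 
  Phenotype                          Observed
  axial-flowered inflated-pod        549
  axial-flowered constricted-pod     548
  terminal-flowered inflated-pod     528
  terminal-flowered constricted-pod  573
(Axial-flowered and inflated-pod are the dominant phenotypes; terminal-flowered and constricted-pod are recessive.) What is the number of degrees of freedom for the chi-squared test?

A dihybrid testcross with independent assortment gives a 1:1:1:1 ratio.
A goodness-of-fit test with 4 phenotype classes has df = 4 − 1 = 3.

3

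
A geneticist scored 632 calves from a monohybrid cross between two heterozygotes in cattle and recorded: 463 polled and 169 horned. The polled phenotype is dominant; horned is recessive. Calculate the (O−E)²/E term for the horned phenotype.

For a monohybrid cross between heterozygotes with complete dominance, the expected phenotypic ratio is 3:1.
Under the 3:1 hypothesis (Σ ratio = 4, N = 632):
  polled: 632 × 3/4 = 474
  horned: 632 × 1/4 = 158
Contribution of horned: (169 − 158)² / 158 = 0.7658

0.766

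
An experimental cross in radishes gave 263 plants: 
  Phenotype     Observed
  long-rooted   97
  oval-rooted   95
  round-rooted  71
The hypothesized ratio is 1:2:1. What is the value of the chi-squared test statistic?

25.403

Total ratio parts = 4. Expected numbers out of 263:
  long-rooted: 263 × 1/4 = 65.75
  oval-rooted: 263 × 2/4 = 131.5
  round-rooted: 263 × 1/4 = 65.75
χ² = Σ (O − E)² / E
  long-rooted: (97 − 65.75)² / 65.75 = 14.8527
  oval-rooted: (95 − 131.5)² / 131.5 = 10.1312
  round-rooted: (71 − 65.75)² / 65.75 = 0.4192
χ² = 14.8527 + 10.1312 + 0.4192 = 25.4031 ≈ 25.403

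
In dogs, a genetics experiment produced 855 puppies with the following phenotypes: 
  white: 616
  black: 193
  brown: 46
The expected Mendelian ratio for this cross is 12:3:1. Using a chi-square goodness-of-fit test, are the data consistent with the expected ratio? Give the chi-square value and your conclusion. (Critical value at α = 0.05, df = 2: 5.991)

The 12:3:1 ratio has 16 parts, so with N = 855 the expected counts are:
  white: 855 × 12/16 = 641.25
  black: 855 × 3/16 = 160.3125
  brown: 855 × 1/16 = 53.4375
χ² = Σ (O − E)² / E
  white: (616 − 641.25)² / 641.25 = 0.9942
  black: (193 − 160.3125)² / 160.3125 = 6.6649
  brown: (46 − 53.4375)² / 53.4375 = 1.0352
χ² = 0.9942 + 6.6649 + 1.0352 = 8.6943 ≈ 8.694
Degrees of freedom = 3 − 1 = 2; critical value at α = 0.05 is 5.991.
Since 8.694 > 5.991, we reject the null hypothesis — the data do not fit the 12:3:1 ratio.

8.694; not consistent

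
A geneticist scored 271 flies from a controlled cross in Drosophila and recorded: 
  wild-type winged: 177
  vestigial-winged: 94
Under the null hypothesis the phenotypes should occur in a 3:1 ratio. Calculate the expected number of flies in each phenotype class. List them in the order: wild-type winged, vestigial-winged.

203.25, 67.75

Total ratio parts = 4. Expected numbers out of 271:
  wild-type winged: 271 × 3/4 = 203.25
  vestigial-winged: 271 × 1/4 = 67.75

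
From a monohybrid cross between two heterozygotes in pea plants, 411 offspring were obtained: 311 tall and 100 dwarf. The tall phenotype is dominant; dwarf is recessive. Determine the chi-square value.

0.098

For a monohybrid cross between heterozygotes with complete dominance, the expected phenotypic ratio is 3:1.
Expected counts for N = 411 under a 3:1 ratio (total parts = 4):
  tall: 411 × 3/4 = 308.25
  dwarf: 411 × 1/4 = 102.75
χ² = Σ (O − E)² / E
  tall: (311 − 308.25)² / 308.25 = 0.0245
  dwarf: (100 − 102.75)² / 102.75 = 0.0736
χ² = 0.0245 + 0.0736 = 0.0981 ≈ 0.098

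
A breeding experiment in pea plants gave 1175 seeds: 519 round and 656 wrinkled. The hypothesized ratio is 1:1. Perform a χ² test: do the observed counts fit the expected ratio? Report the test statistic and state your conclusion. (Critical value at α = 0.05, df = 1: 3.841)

Total ratio parts = 2. Expected numbers out of 1175:
  round: 1175 × 1/2 = 587.5
  wrinkled: 1175 × 1/2 = 587.5
χ² = Σ (O − E)² / E
  round: (519 − 587.5)² / 587.5 = 7.9868
  wrinkled: (656 − 587.5)² / 587.5 = 7.9868
χ² = 7.9868 + 7.9868 = 15.9736 ≈ 15.974
Degrees of freedom = 2 − 1 = 1; critical value at α = 0.05 is 3.841.
Since 15.974 > 3.841, we reject the null hypothesis — the data do not fit the 1:1 ratio.

15.974; not consistent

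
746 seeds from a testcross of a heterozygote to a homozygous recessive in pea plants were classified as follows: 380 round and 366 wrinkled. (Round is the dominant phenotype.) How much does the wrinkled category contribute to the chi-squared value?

A testcross of a heterozygote (Aa × aa) gives a 1:1 phenotypic ratio.
Total ratio parts = 2. Expected numbers out of 746:
  round: 746 × 1/2 = 373
  wrinkled: 746 × 1/2 = 373
Contribution of wrinkled: (366 − 373)² / 373 = 0.1314

0.131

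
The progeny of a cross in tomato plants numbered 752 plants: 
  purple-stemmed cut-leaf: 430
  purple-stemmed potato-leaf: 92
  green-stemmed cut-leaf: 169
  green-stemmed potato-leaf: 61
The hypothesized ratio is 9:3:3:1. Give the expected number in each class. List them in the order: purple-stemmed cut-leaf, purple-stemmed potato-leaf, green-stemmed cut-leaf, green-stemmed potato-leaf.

Expected counts for N = 752 under a 9:3:3:1 ratio (total parts = 16):
  purple-stemmed cut-leaf: 752 × 9/16 = 423
  purple-stemmed potato-leaf: 752 × 3/16 = 141
  green-stemmed cut-leaf: 752 × 3/16 = 141
  green-stemmed potato-leaf: 752 × 1/16 = 47

423, 141, 141, 47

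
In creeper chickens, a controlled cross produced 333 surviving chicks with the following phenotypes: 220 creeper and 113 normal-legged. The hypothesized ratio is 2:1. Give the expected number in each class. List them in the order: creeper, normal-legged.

Total ratio parts = 3. Expected numbers out of 333:
  creeper: 333 × 2/3 = 222
  normal-legged: 333 × 1/3 = 111

222, 111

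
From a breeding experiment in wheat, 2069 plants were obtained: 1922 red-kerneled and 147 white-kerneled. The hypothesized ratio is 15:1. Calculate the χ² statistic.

2.581

Total ratio parts = 16. Expected numbers out of 2069:
  red-kerneled: 2069 × 15/16 = 1939.6875
  white-kerneled: 2069 × 1/16 = 129.3125
χ² = Σ (O − E)² / E
  red-kerneled: (1922 − 1939.6875)² / 1939.6875 = 0.1613
  white-kerneled: (147 − 129.3125)² / 129.3125 = 2.4193
χ² = 0.1613 + 2.4193 = 2.5806 ≈ 2.581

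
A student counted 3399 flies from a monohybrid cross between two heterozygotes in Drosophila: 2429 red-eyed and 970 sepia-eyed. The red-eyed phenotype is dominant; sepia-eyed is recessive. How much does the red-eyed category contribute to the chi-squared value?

For a monohybrid cross between heterozygotes with complete dominance, the expected phenotypic ratio is 3:1.
Under the 3:1 hypothesis (Σ ratio = 4, N = 3399):
  red-eyed: 3399 × 3/4 = 2549.25
  sepia-eyed: 3399 × 1/4 = 849.75
Contribution of red-eyed: (2429 − 2549.25)² / 2549.25 = 5.6723

5.672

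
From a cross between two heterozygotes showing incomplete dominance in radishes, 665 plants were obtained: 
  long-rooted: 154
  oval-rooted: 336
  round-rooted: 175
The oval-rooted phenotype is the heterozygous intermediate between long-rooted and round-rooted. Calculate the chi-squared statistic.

1.400

With incomplete dominance, a heterozygote × heterozygote cross gives a 1:2:1 phenotypic ratio.
Under the 1:2:1 hypothesis (Σ ratio = 4, N = 665):
  long-rooted: 665 × 1/4 = 166.25
  oval-rooted: 665 × 2/4 = 332.5
  round-rooted: 665 × 1/4 = 166.25
χ² = Σ (O − E)² / E
  long-rooted: (154 − 166.25)² / 166.25 = 0.9026
  oval-rooted: (336 − 332.5)² / 332.5 = 0.0368
  round-rooted: (175 − 166.25)² / 166.25 = 0.4605
χ² = 0.9026 + 0.0368 + 0.4605 = 1.3999 ≈ 1.400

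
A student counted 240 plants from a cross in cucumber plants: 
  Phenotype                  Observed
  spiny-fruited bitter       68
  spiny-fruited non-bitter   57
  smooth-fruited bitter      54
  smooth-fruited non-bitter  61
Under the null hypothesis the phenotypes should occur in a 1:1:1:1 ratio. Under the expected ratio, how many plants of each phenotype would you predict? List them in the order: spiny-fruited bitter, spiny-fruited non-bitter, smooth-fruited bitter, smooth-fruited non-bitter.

Total ratio parts = 4. Expected numbers out of 240:
  spiny-fruited bitter: 240 × 1/4 = 60
  spiny-fruited non-bitter: 240 × 1/4 = 60
  smooth-fruited bitter: 240 × 1/4 = 60
  smooth-fruited non-bitter: 240 × 1/4 = 60

60, 60, 60, 60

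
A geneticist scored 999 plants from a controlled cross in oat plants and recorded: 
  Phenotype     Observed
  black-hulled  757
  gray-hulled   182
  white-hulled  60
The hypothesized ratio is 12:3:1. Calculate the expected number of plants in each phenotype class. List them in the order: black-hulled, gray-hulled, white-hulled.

Expected counts for N = 999 under a 12:3:1 ratio (total parts = 16):
  black-hulled: 999 × 12/16 = 749.25
  gray-hulled: 999 × 3/16 = 187.3125
  white-hulled: 999 × 1/16 = 62.4375

749.25, 187.3125, 62.4375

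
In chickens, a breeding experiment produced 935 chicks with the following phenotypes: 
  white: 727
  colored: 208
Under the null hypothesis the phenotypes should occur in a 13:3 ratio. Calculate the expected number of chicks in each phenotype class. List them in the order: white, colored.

Total ratio parts = 16. Expected numbers out of 935:
  white: 935 × 13/16 = 759.6875
  colored: 935 × 3/16 = 175.3125

759.6875, 175.3125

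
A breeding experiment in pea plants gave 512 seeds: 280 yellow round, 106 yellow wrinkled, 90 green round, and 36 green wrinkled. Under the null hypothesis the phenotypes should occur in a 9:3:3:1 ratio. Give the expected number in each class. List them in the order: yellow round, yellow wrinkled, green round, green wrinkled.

288, 96, 96, 32

Total ratio parts = 16. Expected numbers out of 512:
  yellow round: 512 × 9/16 = 288
  yellow wrinkled: 512 × 3/16 = 96
  green round: 512 × 3/16 = 96
  green wrinkled: 512 × 1/16 = 32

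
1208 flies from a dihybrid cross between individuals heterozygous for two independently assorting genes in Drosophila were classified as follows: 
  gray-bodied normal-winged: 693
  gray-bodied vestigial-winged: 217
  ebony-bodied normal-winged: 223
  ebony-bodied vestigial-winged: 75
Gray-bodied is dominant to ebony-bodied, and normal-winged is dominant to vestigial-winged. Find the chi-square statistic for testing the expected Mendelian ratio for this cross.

A dihybrid F₂ with independent assortment and complete dominance at both loci gives a 9:3:3:1 phenotypic ratio.
Total ratio parts = 16. Expected numbers out of 1208:
  gray-bodied normal-winged: 1208 × 9/16 = 679.5
  gray-bodied vestigial-winged: 1208 × 3/16 = 226.5
  ebony-bodied normal-winged: 1208 × 3/16 = 226.5
  ebony-bodied vestigial-winged: 1208 × 1/16 = 75.5
χ² = Σ (O − E)² / E
  gray-bodied normal-winged: (693 − 679.5)² / 679.5 = 0.2682
  gray-bodied vestigial-winged: (217 − 226.5)² / 226.5 = 0.3985
  ebony-bodied normal-winged: (223 − 226.5)² / 226.5 = 0.0541
  ebony-bodied vestigial-winged: (75 − 75.5)² / 75.5 = 0.0033
χ² = 0.2682 + 0.3985 + 0.0541 + 0.0033 = 0.7241 ≈ 0.724

0.724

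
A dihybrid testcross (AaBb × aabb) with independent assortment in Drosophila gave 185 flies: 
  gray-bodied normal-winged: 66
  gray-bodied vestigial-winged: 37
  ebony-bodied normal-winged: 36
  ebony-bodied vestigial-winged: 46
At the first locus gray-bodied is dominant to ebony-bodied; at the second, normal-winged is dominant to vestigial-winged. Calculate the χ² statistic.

A dihybrid testcross with independent assortment gives a 1:1:1:1 ratio.
Expected counts for N = 185 under a 1:1:1:1 ratio (total parts = 4):
  gray-bodied normal-winged: 185 × 1/4 = 46.25
  gray-bodied vestigial-winged: 185 × 1/4 = 46.25
  ebony-bodied normal-winged: 185 × 1/4 = 46.25
  ebony-bodied vestigial-winged: 185 × 1/4 = 46.25
χ² = Σ (O − E)² / E
  gray-bodied normal-winged: (66 − 46.25)² / 46.25 = 8.4338
  gray-bodied vestigial-winged: (37 − 46.25)² / 46.25 = 1.8500
  ebony-bodied normal-winged: (36 − 46.25)² / 46.25 = 2.2716
  ebony-bodied vestigial-winged: (46 − 46.25)² / 46.25 = 0.0014
χ² = 8.4338 + 1.8500 + 2.2716 + 0.0014 = 12.5568 ≈ 12.557

12.557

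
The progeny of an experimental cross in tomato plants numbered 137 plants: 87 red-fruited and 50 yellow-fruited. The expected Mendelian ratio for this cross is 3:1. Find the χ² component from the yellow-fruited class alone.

7.243

The 3:1 ratio has 4 parts, so with N = 137 the expected counts are:
  red-fruited: 137 × 3/4 = 102.75
  yellow-fruited: 137 × 1/4 = 34.25
Contribution of yellow-fruited: (50 − 34.25)² / 34.25 = 7.2427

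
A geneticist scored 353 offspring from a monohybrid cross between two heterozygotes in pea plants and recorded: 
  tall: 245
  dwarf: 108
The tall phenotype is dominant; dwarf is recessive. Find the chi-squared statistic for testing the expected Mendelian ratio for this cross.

5.893

For a monohybrid cross between heterozygotes with complete dominance, the expected phenotypic ratio is 3:1.
Expected counts for N = 353 under a 3:1 ratio (total parts = 4):
  tall: 353 × 3/4 = 264.75
  dwarf: 353 × 1/4 = 88.25
χ² = Σ (O − E)² / E
  tall: (245 − 264.75)² / 264.75 = 1.4733
  dwarf: (108 − 88.25)² / 88.25 = 4.4200
χ² = 1.4733 + 4.4200 = 5.8933 ≈ 5.893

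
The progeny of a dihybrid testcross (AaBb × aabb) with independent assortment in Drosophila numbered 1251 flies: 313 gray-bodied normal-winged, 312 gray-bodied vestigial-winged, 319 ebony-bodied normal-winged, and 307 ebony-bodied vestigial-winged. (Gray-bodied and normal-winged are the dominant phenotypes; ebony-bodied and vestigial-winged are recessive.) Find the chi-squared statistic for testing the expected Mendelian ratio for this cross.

0.233

A dihybrid testcross with independent assortment gives a 1:1:1:1 ratio.
Under the 1:1:1:1 hypothesis (Σ ratio = 4, N = 1251):
  gray-bodied normal-winged: 1251 × 1/4 = 312.75
  gray-bodied vestigial-winged: 1251 × 1/4 = 312.75
  ebony-bodied normal-winged: 1251 × 1/4 = 312.75
  ebony-bodied vestigial-winged: 1251 × 1/4 = 312.75
χ² = Σ (O − E)² / E
  gray-bodied normal-winged: (313 − 312.75)² / 312.75 = 0.0002
  gray-bodied vestigial-winged: (312 − 312.75)² / 312.75 = 0.0018
  ebony-bodied normal-winged: (319 − 312.75)² / 312.75 = 0.1249
  ebony-bodied vestigial-winged: (307 − 312.75)² / 312.75 = 0.1057
χ² = 0.0002 + 0.0018 + 0.1249 + 0.1057 = 0.2326 ≈ 0.233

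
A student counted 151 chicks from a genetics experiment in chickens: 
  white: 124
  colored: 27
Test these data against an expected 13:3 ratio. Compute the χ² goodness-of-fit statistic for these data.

0.075

Expected counts for N = 151 under a 13:3 ratio (total parts = 16):
  white: 151 × 13/16 = 122.6875
  colored: 151 × 3/16 = 28.3125
χ² = Σ (O − E)² / E
  white: (124 − 122.6875)² / 122.6875 = 0.0140
  colored: (27 − 28.3125)² / 28.3125 = 0.0608
χ² = 0.0140 + 0.0608 = 0.0748 ≈ 0.075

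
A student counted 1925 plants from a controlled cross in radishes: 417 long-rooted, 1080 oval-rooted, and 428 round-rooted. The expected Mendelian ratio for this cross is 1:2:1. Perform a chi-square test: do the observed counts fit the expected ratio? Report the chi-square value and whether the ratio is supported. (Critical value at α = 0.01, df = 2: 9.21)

Under the 1:2:1 hypothesis (Σ ratio = 4, N = 1925):
  long-rooted: 1925 × 1/4 = 481.25
  oval-rooted: 1925 × 2/4 = 962.5
  round-rooted: 1925 × 1/4 = 481.25
χ² = Σ (O − E)² / E
  long-rooted: (417 − 481.25)² / 481.25 = 8.5778
  oval-rooted: (1080 − 962.5)² / 962.5 = 14.3442
  round-rooted: (428 − 481.25)² / 481.25 = 5.8921
χ² = 8.5778 + 14.3442 + 5.8921 = 28.8141 ≈ 28.814
Degrees of freedom = 3 − 1 = 2; critical value at α = 0.01 is 9.21.
Since 28.814 > 9.21, we reject the null hypothesis — the data do not fit the 1:2:1 ratio.

28.814; not consistent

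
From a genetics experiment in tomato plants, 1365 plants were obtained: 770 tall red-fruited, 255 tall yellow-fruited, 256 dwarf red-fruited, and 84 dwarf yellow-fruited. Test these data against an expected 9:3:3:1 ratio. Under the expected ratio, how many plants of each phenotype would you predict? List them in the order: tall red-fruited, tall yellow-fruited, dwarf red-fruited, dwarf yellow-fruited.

Under the 9:3:3:1 hypothesis (Σ ratio = 16, N = 1365):
  tall red-fruited: 1365 × 9/16 = 767.8125
  tall yellow-fruited: 1365 × 3/16 = 255.9375
  dwarf red-fruited: 1365 × 3/16 = 255.9375
  dwarf yellow-fruited: 1365 × 1/16 = 85.3125

767.8125, 255.9375, 255.9375, 85.3125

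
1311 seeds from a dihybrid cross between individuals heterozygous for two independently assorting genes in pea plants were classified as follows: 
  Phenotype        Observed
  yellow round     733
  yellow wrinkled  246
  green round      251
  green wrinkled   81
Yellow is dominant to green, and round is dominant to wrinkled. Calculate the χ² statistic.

0.147

A dihybrid F₂ with independent assortment and complete dominance at both loci gives a 9:3:3:1 phenotypic ratio.
Expected counts for N = 1311 under a 9:3:3:1 ratio (total parts = 16):
  yellow round: 1311 × 9/16 = 737.4375
  yellow wrinkled: 1311 × 3/16 = 245.8125
  green round: 1311 × 3/16 = 245.8125
  green wrinkled: 1311 × 1/16 = 81.9375
χ² = Σ (O − E)² / E
  yellow round: (733 − 737.4375)² / 737.4375 = 0.0267
  yellow wrinkled: (246 − 245.8125)² / 245.8125 = 0.0001
  green round: (251 − 245.8125)² / 245.8125 = 0.1095
  green wrinkled: (81 − 81.9375)² / 81.9375 = 0.0107
χ² = 0.0267 + 0.0001 + 0.1095 + 0.0107 = 0.147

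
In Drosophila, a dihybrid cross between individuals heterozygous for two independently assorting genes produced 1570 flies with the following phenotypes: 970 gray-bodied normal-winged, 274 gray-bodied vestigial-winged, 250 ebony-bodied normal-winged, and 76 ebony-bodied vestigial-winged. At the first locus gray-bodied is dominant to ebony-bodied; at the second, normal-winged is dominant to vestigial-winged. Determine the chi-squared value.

A dihybrid F₂ with independent assortment and complete dominance at both loci gives a 9:3:3:1 phenotypic ratio.
Expected counts for N = 1570 under a 9:3:3:1 ratio (total parts = 16):
  gray-bodied normal-winged: 1570 × 9/16 = 883.125
  gray-bodied vestigial-winged: 1570 × 3/16 = 294.375
  ebony-bodied normal-winged: 1570 × 3/16 = 294.375
  ebony-bodied vestigial-winged: 1570 × 1/16 = 98.125
χ² = Σ (O − E)² / E
  gray-bodied normal-winged: (970 − 883.125)² / 883.125 = 8.5461
  gray-bodied vestigial-winged: (274 − 294.375)² / 294.375 = 1.4102
  ebony-bodied normal-winged: (250 − 294.375)² / 294.375 = 6.6892
  ebony-bodied vestigial-winged: (76 − 98.125)² / 98.125 = 4.9887
χ² = 8.5461 + 1.4102 + 6.6892 + 4.9887 = 21.6342 ≈ 21.634

21.634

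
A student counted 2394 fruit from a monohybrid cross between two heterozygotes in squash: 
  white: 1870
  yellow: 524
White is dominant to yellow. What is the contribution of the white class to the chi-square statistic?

3.091

For a monohybrid cross between heterozygotes with complete dominance, the expected phenotypic ratio is 3:1.
Expected counts for N = 2394 under a 3:1 ratio (total parts = 4):
  white: 2394 × 3/4 = 1795.5
  yellow: 2394 × 1/4 = 598.5
Contribution of white: (1870 − 1795.5)² / 1795.5 = 3.0912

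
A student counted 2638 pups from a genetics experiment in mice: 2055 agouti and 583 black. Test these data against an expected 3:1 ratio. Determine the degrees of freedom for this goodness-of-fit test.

1

A goodness-of-fit test with 2 phenotype classes has df = 2 − 1 = 1.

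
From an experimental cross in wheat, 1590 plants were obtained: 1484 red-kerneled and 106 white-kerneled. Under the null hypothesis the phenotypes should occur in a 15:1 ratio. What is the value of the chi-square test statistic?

0.471

The 15:1 ratio has 16 parts, so with N = 1590 the expected counts are:
  red-kerneled: 1590 × 15/16 = 1490.625
  white-kerneled: 1590 × 1/16 = 99.375
χ² = Σ (O − E)² / E
  red-kerneled: (1484 − 1490.625)² / 1490.625 = 0.0294
  white-kerneled: (106 − 99.375)² / 99.375 = 0.4417
χ² = 0.0294 + 0.4417 = 0.4711 ≈ 0.471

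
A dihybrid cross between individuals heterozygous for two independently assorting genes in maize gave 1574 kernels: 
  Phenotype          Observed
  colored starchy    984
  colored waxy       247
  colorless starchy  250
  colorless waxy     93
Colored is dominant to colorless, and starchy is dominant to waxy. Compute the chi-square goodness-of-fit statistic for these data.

26.027

A dihybrid F₂ with independent assortment and complete dominance at both loci gives a 9:3:3:1 phenotypic ratio.
Total ratio parts = 16. Expected numbers out of 1574:
  colored starchy: 1574 × 9/16 = 885.375
  colored waxy: 1574 × 3/16 = 295.125
  colorless starchy: 1574 × 3/16 = 295.125
  colorless waxy: 1574 × 1/16 = 98.375
χ² = Σ (O − E)² / E
  colored starchy: (984 − 885.375)² / 885.375 = 10.9862
  colored waxy: (247 − 295.125)² / 295.125 = 7.8476
  colorless starchy: (250 − 295.125)² / 295.125 = 6.8997
  colorless waxy: (93 − 98.375)² / 98.375 = 0.2937
χ² = 10.9862 + 7.8476 + 6.8997 + 0.2937 = 26.0272 ≈ 26.027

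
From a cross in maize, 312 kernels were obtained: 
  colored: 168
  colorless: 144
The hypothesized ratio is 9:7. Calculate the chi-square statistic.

Under the 9:7 hypothesis (Σ ratio = 16, N = 312):
  colored: 312 × 9/16 = 175.5
  colorless: 312 × 7/16 = 136.5
χ² = Σ (O − E)² / E
  colored: (168 − 175.5)² / 175.5 = 0.3205
  colorless: (144 − 136.5)² / 136.5 = 0.4121
χ² = 0.3205 + 0.4121 = 0.7326 ≈ 0.733

0.733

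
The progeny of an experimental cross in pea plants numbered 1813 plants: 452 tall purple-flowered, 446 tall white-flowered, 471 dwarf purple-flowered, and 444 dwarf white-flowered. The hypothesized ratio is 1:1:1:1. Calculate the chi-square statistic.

1.003

Under the 1:1:1:1 hypothesis (Σ ratio = 4, N = 1813):
  tall purple-flowered: 1813 × 1/4 = 453.25
  tall white-flowered: 1813 × 1/4 = 453.25
  dwarf purple-flowered: 1813 × 1/4 = 453.25
  dwarf white-flowered: 1813 × 1/4 = 453.25
χ² = Σ (O − E)² / E
  tall purple-flowered: (452 − 453.25)² / 453.25 = 0.0034
  tall white-flowered: (446 − 453.25)² / 453.25 = 0.1160
  dwarf purple-flowered: (471 − 453.25)² / 453.25 = 0.6951
  dwarf white-flowered: (444 − 453.25)² / 453.25 = 0.1888
χ² = 0.0034 + 0.1160 + 0.6951 + 0.1888 = 1.0033 ≈ 1.003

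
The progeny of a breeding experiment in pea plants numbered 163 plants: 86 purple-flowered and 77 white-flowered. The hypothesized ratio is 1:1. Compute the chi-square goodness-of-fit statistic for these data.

Under the 1:1 hypothesis (Σ ratio = 2, N = 163):
  purple-flowered: 163 × 1/2 = 81.5
  white-flowered: 163 × 1/2 = 81.5
χ² = Σ (O − E)² / E
  purple-flowered: (86 − 81.5)² / 81.5 = 0.2485
  white-flowered: (77 − 81.5)² / 81.5 = 0.2485
χ² = 0.2485 + 0.2485 = 0.497

0.497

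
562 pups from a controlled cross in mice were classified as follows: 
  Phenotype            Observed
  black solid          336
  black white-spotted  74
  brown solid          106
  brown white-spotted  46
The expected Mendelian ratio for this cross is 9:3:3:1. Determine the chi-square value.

13.962

Under the 9:3:3:1 hypothesis (Σ ratio = 16, N = 562):
  black solid: 562 × 9/16 = 316.125
  black white-spotted: 562 × 3/16 = 105.375
  brown solid: 562 × 3/16 = 105.375
  brown white-spotted: 562 × 1/16 = 35.125
χ² = Σ (O − E)² / E
  black solid: (336 − 316.125)² / 316.125 = 1.2496
  black white-spotted: (74 − 105.375)² / 105.375 = 9.3418
  brown solid: (106 − 105.375)² / 105.375 = 0.0037
  brown white-spotted: (46 − 35.125)² / 35.125 = 3.3670
χ² = 1.2496 + 9.3418 + 0.0037 + 3.3670 = 13.9621 ≈ 13.962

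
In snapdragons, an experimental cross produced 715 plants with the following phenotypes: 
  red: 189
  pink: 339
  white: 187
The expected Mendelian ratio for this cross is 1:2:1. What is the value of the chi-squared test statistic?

1.926

Expected counts for N = 715 under a 1:2:1 ratio (total parts = 4):
  red: 715 × 1/4 = 178.75
  pink: 715 × 2/4 = 357.5
  white: 715 × 1/4 = 178.75
χ² = Σ (O − E)² / E
  red: (189 − 178.75)² / 178.75 = 0.5878
  pink: (339 − 357.5)² / 357.5 = 0.9573
  white: (187 − 178.75)² / 178.75 = 0.3808
χ² = 0.5878 + 0.9573 + 0.3808 = 1.9259 ≈ 1.926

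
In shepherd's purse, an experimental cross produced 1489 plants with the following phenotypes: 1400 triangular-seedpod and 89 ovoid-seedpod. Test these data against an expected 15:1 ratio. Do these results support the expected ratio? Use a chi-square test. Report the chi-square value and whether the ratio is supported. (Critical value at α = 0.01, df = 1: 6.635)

0.189; consistent

Under the 15:1 hypothesis (Σ ratio = 16, N = 1489):
  triangular-seedpod: 1489 × 15/16 = 1395.9375
  ovoid-seedpod: 1489 × 1/16 = 93.0625
χ² = Σ (O − E)² / E
  triangular-seedpod: (1400 − 1395.9375)² / 1395.9375 = 0.0118
  ovoid-seedpod: (89 − 93.0625)² / 93.0625 = 0.1773
χ² = 0.0118 + 0.1773 = 0.1891 ≈ 0.189
Degrees of freedom = 2 − 1 = 1; critical value at α = 0.01 is 6.635.
Since 0.189 < 6.635, we fail to reject the null hypothesis — the data are consistent with the 15:1 ratio.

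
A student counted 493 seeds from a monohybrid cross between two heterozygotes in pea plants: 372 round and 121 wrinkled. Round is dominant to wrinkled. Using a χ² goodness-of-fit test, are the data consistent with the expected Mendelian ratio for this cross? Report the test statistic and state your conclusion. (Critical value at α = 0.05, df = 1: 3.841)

0.055; consistent

For a monohybrid cross between heterozygotes with complete dominance, the expected phenotypic ratio is 3:1.
The 3:1 ratio has 4 parts, so with N = 493 the expected counts are:
  round: 493 × 3/4 = 369.75
  wrinkled: 493 × 1/4 = 123.25
χ² = Σ (O − E)² / E
  round: (372 − 369.75)² / 369.75 = 0.0137
  wrinkled: (121 − 123.25)² / 123.25 = 0.0411
χ² = 0.0137 + 0.0411 = 0.0548 ≈ 0.055
Degrees of freedom = 2 − 1 = 1; critical value at α = 0.05 is 3.841.
Since 0.055 < 3.841, we fail to reject the null hypothesis — the data are consistent with the 3:1 ratio.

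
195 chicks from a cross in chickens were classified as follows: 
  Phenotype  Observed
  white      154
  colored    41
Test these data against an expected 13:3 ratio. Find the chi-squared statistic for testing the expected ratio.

Total ratio parts = 16. Expected numbers out of 195:
  white: 195 × 13/16 = 158.4375
  colored: 195 × 3/16 = 36.5625
χ² = Σ (O − E)² / E
  white: (154 − 158.4375)² / 158.4375 = 0.1243
  colored: (41 − 36.5625)² / 36.5625 = 0.5386
χ² = 0.1243 + 0.5386 = 0.6629 ≈ 0.663

0.663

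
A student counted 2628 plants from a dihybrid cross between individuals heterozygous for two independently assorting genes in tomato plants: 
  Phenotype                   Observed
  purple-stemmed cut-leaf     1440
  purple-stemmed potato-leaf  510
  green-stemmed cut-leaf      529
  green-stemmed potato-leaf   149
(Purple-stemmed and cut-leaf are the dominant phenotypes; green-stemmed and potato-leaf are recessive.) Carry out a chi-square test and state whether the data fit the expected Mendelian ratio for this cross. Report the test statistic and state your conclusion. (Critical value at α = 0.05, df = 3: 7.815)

5.676; consistent

A dihybrid F₂ with independent assortment and complete dominance at both loci gives a 9:3:3:1 phenotypic ratio.
The 9:3:3:1 ratio has 16 parts, so with N = 2628 the expected counts are:
  purple-stemmed cut-leaf: 2628 × 9/16 = 1478.25
  purple-stemmed potato-leaf: 2628 × 3/16 = 492.75
  green-stemmed cut-leaf: 2628 × 3/16 = 492.75
  green-stemmed potato-leaf: 2628 × 1/16 = 164.25
χ² = Σ (O − E)² / E
  purple-stemmed cut-leaf: (1440 − 1478.25)² / 1478.25 = 0.9897
  purple-stemmed potato-leaf: (510 − 492.75)² / 492.75 = 0.6039
  green-stemmed cut-leaf: (529 − 492.75)² / 492.75 = 2.6668
  green-stemmed potato-leaf: (149 − 164.25)² / 164.25 = 1.4159
χ² = 0.9897 + 0.6039 + 2.6668 + 1.4159 = 5.6763 ≈ 5.676
Degrees of freedom = 4 − 1 = 3; critical value at α = 0.05 is 7.815.
Since 5.676 < 7.815, we fail to reject the null hypothesis — the data are consistent with the 9:3:3:1 ratio.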